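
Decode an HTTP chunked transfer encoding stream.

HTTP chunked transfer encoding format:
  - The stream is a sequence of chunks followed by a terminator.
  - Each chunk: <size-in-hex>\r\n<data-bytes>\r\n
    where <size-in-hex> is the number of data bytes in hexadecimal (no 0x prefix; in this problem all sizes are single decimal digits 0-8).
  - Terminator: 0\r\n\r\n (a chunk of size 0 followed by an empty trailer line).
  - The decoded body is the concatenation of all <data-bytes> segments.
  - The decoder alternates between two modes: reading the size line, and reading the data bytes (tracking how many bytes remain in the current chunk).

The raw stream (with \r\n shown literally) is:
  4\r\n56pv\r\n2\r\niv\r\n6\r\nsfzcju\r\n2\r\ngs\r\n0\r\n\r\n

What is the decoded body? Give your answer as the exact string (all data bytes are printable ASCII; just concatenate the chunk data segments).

Answer: 56pvivsfzcjugs

Derivation:
Chunk 1: stream[0..1]='4' size=0x4=4, data at stream[3..7]='56pv' -> body[0..4], body so far='56pv'
Chunk 2: stream[9..10]='2' size=0x2=2, data at stream[12..14]='iv' -> body[4..6], body so far='56pviv'
Chunk 3: stream[16..17]='6' size=0x6=6, data at stream[19..25]='sfzcju' -> body[6..12], body so far='56pvivsfzcju'
Chunk 4: stream[27..28]='2' size=0x2=2, data at stream[30..32]='gs' -> body[12..14], body so far='56pvivsfzcjugs'
Chunk 5: stream[34..35]='0' size=0 (terminator). Final body='56pvivsfzcjugs' (14 bytes)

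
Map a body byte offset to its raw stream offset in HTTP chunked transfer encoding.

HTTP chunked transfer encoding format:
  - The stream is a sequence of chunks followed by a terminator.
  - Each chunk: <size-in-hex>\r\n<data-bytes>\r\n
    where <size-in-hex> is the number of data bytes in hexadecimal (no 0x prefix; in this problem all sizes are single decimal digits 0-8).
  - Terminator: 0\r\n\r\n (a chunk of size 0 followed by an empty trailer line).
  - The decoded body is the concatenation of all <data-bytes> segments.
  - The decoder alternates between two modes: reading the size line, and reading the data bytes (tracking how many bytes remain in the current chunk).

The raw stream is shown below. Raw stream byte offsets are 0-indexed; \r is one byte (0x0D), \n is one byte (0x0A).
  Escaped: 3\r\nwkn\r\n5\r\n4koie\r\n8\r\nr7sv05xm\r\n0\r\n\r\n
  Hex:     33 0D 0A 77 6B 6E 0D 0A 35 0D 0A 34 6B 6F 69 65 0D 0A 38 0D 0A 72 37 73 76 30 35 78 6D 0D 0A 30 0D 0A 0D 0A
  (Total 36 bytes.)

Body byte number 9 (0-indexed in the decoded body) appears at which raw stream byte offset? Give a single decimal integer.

Answer: 22

Derivation:
Chunk 1: stream[0..1]='3' size=0x3=3, data at stream[3..6]='wkn' -> body[0..3], body so far='wkn'
Chunk 2: stream[8..9]='5' size=0x5=5, data at stream[11..16]='4koie' -> body[3..8], body so far='wkn4koie'
Chunk 3: stream[18..19]='8' size=0x8=8, data at stream[21..29]='r7sv05xm' -> body[8..16], body so far='wkn4koier7sv05xm'
Chunk 4: stream[31..32]='0' size=0 (terminator). Final body='wkn4koier7sv05xm' (16 bytes)
Body byte 9 at stream offset 22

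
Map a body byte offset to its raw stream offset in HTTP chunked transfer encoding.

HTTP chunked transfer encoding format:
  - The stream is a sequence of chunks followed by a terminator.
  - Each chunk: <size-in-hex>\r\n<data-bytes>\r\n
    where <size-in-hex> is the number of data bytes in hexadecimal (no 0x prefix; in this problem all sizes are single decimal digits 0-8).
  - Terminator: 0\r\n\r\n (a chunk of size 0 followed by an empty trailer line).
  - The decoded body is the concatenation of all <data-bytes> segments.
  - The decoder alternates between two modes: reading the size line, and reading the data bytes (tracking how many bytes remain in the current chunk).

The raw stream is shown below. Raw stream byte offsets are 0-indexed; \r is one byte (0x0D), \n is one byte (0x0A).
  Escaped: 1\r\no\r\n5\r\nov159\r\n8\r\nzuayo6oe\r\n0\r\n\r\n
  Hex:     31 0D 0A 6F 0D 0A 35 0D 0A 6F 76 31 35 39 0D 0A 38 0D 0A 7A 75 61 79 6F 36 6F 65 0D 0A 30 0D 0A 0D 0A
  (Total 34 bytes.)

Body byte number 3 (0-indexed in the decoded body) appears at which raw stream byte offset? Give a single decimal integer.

Answer: 11

Derivation:
Chunk 1: stream[0..1]='1' size=0x1=1, data at stream[3..4]='o' -> body[0..1], body so far='o'
Chunk 2: stream[6..7]='5' size=0x5=5, data at stream[9..14]='ov159' -> body[1..6], body so far='oov159'
Chunk 3: stream[16..17]='8' size=0x8=8, data at stream[19..27]='zuayo6oe' -> body[6..14], body so far='oov159zuayo6oe'
Chunk 4: stream[29..30]='0' size=0 (terminator). Final body='oov159zuayo6oe' (14 bytes)
Body byte 3 at stream offset 11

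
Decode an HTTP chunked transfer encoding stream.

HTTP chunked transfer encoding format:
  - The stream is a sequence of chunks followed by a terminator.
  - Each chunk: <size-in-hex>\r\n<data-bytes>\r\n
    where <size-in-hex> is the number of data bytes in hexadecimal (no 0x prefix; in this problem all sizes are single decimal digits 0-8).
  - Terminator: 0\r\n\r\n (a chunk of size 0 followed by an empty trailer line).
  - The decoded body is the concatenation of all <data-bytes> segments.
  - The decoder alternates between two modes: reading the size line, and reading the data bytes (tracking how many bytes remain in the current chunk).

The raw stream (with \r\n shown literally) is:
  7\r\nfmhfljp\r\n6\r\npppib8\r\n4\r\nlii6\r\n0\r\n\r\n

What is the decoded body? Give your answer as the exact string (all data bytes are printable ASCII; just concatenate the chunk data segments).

Chunk 1: stream[0..1]='7' size=0x7=7, data at stream[3..10]='fmhfljp' -> body[0..7], body so far='fmhfljp'
Chunk 2: stream[12..13]='6' size=0x6=6, data at stream[15..21]='pppib8' -> body[7..13], body so far='fmhfljppppib8'
Chunk 3: stream[23..24]='4' size=0x4=4, data at stream[26..30]='lii6' -> body[13..17], body so far='fmhfljppppib8lii6'
Chunk 4: stream[32..33]='0' size=0 (terminator). Final body='fmhfljppppib8lii6' (17 bytes)

Answer: fmhfljppppib8lii6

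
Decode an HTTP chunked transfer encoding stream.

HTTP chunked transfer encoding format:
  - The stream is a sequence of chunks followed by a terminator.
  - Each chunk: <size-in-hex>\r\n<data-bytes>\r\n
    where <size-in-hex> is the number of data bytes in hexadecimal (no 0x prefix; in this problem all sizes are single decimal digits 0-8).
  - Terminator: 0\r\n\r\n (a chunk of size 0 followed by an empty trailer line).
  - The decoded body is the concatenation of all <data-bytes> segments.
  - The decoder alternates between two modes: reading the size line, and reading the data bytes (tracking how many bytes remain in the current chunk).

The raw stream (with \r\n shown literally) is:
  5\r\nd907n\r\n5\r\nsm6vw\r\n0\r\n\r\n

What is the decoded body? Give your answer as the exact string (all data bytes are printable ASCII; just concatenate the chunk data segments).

Answer: d907nsm6vw

Derivation:
Chunk 1: stream[0..1]='5' size=0x5=5, data at stream[3..8]='d907n' -> body[0..5], body so far='d907n'
Chunk 2: stream[10..11]='5' size=0x5=5, data at stream[13..18]='sm6vw' -> body[5..10], body so far='d907nsm6vw'
Chunk 3: stream[20..21]='0' size=0 (terminator). Final body='d907nsm6vw' (10 bytes)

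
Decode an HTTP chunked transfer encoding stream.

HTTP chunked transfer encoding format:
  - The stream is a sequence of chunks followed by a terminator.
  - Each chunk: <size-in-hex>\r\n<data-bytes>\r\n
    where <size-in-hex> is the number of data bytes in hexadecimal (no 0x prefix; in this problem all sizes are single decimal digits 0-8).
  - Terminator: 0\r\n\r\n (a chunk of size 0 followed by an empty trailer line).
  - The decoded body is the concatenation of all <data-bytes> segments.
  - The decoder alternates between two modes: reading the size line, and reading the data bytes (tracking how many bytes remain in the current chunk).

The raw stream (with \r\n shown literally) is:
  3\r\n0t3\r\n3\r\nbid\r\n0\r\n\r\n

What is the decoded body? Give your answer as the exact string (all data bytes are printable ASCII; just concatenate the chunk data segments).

Chunk 1: stream[0..1]='3' size=0x3=3, data at stream[3..6]='0t3' -> body[0..3], body so far='0t3'
Chunk 2: stream[8..9]='3' size=0x3=3, data at stream[11..14]='bid' -> body[3..6], body so far='0t3bid'
Chunk 3: stream[16..17]='0' size=0 (terminator). Final body='0t3bid' (6 bytes)

Answer: 0t3bid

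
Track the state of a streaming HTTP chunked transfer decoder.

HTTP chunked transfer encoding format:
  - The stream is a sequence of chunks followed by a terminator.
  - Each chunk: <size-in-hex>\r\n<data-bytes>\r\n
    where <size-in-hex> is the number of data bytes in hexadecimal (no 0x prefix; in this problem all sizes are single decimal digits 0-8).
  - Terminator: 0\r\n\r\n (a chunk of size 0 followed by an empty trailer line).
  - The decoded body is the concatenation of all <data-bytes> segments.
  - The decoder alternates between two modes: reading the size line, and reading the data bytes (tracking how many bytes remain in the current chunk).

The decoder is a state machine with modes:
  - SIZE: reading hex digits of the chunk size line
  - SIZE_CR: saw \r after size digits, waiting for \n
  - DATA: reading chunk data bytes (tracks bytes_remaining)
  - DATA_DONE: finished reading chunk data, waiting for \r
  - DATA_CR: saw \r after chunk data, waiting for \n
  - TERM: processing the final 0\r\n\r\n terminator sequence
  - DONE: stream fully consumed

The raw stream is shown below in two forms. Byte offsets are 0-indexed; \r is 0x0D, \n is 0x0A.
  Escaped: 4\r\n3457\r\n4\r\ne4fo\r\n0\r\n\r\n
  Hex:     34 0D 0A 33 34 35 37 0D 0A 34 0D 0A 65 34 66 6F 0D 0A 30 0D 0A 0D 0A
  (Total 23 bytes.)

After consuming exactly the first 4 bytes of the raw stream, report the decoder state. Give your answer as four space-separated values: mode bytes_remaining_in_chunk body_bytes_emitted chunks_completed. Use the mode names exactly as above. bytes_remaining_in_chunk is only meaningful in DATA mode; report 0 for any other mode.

Byte 0 = '4': mode=SIZE remaining=0 emitted=0 chunks_done=0
Byte 1 = 0x0D: mode=SIZE_CR remaining=0 emitted=0 chunks_done=0
Byte 2 = 0x0A: mode=DATA remaining=4 emitted=0 chunks_done=0
Byte 3 = '3': mode=DATA remaining=3 emitted=1 chunks_done=0

Answer: DATA 3 1 0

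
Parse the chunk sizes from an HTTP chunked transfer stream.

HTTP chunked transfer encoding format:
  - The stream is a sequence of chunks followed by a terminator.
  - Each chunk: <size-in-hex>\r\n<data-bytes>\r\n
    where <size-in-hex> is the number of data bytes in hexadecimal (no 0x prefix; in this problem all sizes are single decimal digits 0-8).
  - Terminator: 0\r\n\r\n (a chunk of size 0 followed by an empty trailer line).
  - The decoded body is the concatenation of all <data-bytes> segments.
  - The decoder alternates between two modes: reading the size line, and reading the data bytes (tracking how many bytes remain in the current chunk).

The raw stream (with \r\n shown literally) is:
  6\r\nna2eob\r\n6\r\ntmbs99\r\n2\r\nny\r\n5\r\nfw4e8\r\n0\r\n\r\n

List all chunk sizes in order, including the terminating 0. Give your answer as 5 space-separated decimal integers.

Answer: 6 6 2 5 0

Derivation:
Chunk 1: stream[0..1]='6' size=0x6=6, data at stream[3..9]='na2eob' -> body[0..6], body so far='na2eob'
Chunk 2: stream[11..12]='6' size=0x6=6, data at stream[14..20]='tmbs99' -> body[6..12], body so far='na2eobtmbs99'
Chunk 3: stream[22..23]='2' size=0x2=2, data at stream[25..27]='ny' -> body[12..14], body so far='na2eobtmbs99ny'
Chunk 4: stream[29..30]='5' size=0x5=5, data at stream[32..37]='fw4e8' -> body[14..19], body so far='na2eobtmbs99nyfw4e8'
Chunk 5: stream[39..40]='0' size=0 (terminator). Final body='na2eobtmbs99nyfw4e8' (19 bytes)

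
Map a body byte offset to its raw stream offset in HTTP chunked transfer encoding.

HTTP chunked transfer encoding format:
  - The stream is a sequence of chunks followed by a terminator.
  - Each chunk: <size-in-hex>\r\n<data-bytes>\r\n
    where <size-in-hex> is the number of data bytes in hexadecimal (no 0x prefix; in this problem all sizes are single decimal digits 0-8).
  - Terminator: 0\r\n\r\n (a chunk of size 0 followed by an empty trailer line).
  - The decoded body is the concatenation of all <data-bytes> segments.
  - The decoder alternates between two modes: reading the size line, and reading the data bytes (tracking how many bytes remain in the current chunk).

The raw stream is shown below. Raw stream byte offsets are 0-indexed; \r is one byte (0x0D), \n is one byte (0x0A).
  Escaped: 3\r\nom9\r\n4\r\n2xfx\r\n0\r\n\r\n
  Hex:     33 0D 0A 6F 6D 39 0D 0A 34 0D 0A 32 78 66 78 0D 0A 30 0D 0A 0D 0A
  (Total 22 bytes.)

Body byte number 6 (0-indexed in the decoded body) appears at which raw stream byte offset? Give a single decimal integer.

Chunk 1: stream[0..1]='3' size=0x3=3, data at stream[3..6]='om9' -> body[0..3], body so far='om9'
Chunk 2: stream[8..9]='4' size=0x4=4, data at stream[11..15]='2xfx' -> body[3..7], body so far='om92xfx'
Chunk 3: stream[17..18]='0' size=0 (terminator). Final body='om92xfx' (7 bytes)
Body byte 6 at stream offset 14

Answer: 14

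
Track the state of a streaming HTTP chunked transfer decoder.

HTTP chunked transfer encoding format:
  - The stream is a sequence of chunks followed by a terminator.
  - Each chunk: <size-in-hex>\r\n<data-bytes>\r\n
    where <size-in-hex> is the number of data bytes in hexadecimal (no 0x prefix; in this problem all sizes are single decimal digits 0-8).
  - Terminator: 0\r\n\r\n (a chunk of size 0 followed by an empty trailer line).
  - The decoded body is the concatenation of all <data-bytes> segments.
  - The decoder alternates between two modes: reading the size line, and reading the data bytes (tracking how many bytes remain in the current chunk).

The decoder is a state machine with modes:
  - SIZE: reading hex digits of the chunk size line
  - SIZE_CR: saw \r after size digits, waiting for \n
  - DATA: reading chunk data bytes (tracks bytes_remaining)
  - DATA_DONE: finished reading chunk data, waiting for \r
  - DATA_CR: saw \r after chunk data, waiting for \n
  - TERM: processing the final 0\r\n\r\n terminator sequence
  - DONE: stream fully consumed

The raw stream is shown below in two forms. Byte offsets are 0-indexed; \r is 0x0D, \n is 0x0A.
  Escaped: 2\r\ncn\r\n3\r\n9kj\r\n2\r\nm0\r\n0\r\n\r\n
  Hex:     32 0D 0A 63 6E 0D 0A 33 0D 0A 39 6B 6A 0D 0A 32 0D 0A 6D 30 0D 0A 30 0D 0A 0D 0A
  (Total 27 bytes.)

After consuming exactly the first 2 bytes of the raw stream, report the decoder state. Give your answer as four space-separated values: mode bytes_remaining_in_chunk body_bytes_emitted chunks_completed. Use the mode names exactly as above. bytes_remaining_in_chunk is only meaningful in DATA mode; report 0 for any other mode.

Answer: SIZE_CR 0 0 0

Derivation:
Byte 0 = '2': mode=SIZE remaining=0 emitted=0 chunks_done=0
Byte 1 = 0x0D: mode=SIZE_CR remaining=0 emitted=0 chunks_done=0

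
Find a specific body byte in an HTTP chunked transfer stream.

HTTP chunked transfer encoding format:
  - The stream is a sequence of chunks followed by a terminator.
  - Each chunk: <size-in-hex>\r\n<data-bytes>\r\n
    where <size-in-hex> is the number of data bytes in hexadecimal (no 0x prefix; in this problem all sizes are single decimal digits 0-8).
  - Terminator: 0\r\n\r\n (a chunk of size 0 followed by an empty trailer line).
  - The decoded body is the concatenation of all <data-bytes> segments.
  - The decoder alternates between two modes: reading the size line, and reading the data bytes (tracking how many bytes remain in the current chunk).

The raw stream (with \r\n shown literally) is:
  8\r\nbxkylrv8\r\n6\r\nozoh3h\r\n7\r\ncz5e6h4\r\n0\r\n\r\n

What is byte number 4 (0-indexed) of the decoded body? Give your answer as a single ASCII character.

Chunk 1: stream[0..1]='8' size=0x8=8, data at stream[3..11]='bxkylrv8' -> body[0..8], body so far='bxkylrv8'
Chunk 2: stream[13..14]='6' size=0x6=6, data at stream[16..22]='ozoh3h' -> body[8..14], body so far='bxkylrv8ozoh3h'
Chunk 3: stream[24..25]='7' size=0x7=7, data at stream[27..34]='cz5e6h4' -> body[14..21], body so far='bxkylrv8ozoh3hcz5e6h4'
Chunk 4: stream[36..37]='0' size=0 (terminator). Final body='bxkylrv8ozoh3hcz5e6h4' (21 bytes)
Body byte 4 = 'l'

Answer: l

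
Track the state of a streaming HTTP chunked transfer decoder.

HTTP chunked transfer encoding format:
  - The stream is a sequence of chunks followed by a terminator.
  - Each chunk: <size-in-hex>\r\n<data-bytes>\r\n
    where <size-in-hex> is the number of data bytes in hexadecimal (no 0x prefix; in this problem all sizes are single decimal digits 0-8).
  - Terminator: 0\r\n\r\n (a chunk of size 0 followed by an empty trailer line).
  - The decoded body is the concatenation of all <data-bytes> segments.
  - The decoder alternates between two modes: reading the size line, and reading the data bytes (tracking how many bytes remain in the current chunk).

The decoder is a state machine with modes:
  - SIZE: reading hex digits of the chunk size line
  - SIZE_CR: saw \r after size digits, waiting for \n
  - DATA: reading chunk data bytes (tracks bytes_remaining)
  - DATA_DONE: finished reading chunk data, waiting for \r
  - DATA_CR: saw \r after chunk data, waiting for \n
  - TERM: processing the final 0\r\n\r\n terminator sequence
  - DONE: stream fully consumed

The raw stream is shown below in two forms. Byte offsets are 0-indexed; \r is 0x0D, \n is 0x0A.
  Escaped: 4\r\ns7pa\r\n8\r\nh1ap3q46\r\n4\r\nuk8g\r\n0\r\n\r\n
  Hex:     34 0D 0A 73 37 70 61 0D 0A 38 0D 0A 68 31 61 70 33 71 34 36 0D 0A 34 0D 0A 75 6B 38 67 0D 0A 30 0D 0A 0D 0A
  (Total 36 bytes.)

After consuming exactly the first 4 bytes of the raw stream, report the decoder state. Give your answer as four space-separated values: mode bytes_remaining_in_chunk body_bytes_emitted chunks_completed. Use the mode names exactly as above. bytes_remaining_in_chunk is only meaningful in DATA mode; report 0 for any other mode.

Answer: DATA 3 1 0

Derivation:
Byte 0 = '4': mode=SIZE remaining=0 emitted=0 chunks_done=0
Byte 1 = 0x0D: mode=SIZE_CR remaining=0 emitted=0 chunks_done=0
Byte 2 = 0x0A: mode=DATA remaining=4 emitted=0 chunks_done=0
Byte 3 = 's': mode=DATA remaining=3 emitted=1 chunks_done=0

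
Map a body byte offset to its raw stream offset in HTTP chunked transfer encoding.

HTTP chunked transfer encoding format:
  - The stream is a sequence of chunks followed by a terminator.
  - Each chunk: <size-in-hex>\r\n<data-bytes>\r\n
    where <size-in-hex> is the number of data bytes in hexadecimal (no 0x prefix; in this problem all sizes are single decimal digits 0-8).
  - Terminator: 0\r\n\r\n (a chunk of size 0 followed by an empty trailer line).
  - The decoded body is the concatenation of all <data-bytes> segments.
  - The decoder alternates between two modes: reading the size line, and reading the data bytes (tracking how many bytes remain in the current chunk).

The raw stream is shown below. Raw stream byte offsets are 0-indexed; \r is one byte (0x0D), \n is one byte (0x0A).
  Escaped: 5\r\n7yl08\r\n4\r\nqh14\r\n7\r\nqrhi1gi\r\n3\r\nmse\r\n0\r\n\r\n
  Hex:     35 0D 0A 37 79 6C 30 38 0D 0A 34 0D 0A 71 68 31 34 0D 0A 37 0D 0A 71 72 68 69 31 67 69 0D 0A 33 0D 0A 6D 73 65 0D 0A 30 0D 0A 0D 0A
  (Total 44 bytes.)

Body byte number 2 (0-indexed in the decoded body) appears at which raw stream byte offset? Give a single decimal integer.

Answer: 5

Derivation:
Chunk 1: stream[0..1]='5' size=0x5=5, data at stream[3..8]='7yl08' -> body[0..5], body so far='7yl08'
Chunk 2: stream[10..11]='4' size=0x4=4, data at stream[13..17]='qh14' -> body[5..9], body so far='7yl08qh14'
Chunk 3: stream[19..20]='7' size=0x7=7, data at stream[22..29]='qrhi1gi' -> body[9..16], body so far='7yl08qh14qrhi1gi'
Chunk 4: stream[31..32]='3' size=0x3=3, data at stream[34..37]='mse' -> body[16..19], body so far='7yl08qh14qrhi1gimse'
Chunk 5: stream[39..40]='0' size=0 (terminator). Final body='7yl08qh14qrhi1gimse' (19 bytes)
Body byte 2 at stream offset 5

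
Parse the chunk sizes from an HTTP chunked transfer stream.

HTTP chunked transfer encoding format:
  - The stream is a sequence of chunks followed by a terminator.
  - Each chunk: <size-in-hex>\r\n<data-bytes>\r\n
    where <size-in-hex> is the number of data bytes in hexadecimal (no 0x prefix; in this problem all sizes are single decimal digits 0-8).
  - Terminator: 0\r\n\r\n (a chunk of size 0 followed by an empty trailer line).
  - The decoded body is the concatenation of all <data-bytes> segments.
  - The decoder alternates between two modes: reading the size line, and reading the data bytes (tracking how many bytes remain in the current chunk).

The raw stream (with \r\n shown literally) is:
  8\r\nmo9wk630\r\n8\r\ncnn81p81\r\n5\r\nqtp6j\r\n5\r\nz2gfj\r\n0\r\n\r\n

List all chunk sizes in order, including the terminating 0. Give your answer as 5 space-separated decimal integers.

Chunk 1: stream[0..1]='8' size=0x8=8, data at stream[3..11]='mo9wk630' -> body[0..8], body so far='mo9wk630'
Chunk 2: stream[13..14]='8' size=0x8=8, data at stream[16..24]='cnn81p81' -> body[8..16], body so far='mo9wk630cnn81p81'
Chunk 3: stream[26..27]='5' size=0x5=5, data at stream[29..34]='qtp6j' -> body[16..21], body so far='mo9wk630cnn81p81qtp6j'
Chunk 4: stream[36..37]='5' size=0x5=5, data at stream[39..44]='z2gfj' -> body[21..26], body so far='mo9wk630cnn81p81qtp6jz2gfj'
Chunk 5: stream[46..47]='0' size=0 (terminator). Final body='mo9wk630cnn81p81qtp6jz2gfj' (26 bytes)

Answer: 8 8 5 5 0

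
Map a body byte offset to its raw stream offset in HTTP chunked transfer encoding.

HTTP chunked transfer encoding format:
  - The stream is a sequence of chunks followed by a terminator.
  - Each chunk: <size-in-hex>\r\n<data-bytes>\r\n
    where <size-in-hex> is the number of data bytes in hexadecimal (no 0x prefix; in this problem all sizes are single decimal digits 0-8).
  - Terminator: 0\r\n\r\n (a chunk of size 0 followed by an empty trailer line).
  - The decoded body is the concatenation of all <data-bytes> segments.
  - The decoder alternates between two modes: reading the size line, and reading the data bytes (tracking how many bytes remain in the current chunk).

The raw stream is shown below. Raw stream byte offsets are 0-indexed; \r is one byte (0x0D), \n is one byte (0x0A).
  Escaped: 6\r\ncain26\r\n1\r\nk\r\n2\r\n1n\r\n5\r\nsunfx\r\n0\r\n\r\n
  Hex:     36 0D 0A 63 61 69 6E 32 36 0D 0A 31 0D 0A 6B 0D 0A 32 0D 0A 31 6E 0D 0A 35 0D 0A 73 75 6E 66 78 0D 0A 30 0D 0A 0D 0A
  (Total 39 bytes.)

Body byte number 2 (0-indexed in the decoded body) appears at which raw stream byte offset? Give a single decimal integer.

Chunk 1: stream[0..1]='6' size=0x6=6, data at stream[3..9]='cain26' -> body[0..6], body so far='cain26'
Chunk 2: stream[11..12]='1' size=0x1=1, data at stream[14..15]='k' -> body[6..7], body so far='cain26k'
Chunk 3: stream[17..18]='2' size=0x2=2, data at stream[20..22]='1n' -> body[7..9], body so far='cain26k1n'
Chunk 4: stream[24..25]='5' size=0x5=5, data at stream[27..32]='sunfx' -> body[9..14], body so far='cain26k1nsunfx'
Chunk 5: stream[34..35]='0' size=0 (terminator). Final body='cain26k1nsunfx' (14 bytes)
Body byte 2 at stream offset 5

Answer: 5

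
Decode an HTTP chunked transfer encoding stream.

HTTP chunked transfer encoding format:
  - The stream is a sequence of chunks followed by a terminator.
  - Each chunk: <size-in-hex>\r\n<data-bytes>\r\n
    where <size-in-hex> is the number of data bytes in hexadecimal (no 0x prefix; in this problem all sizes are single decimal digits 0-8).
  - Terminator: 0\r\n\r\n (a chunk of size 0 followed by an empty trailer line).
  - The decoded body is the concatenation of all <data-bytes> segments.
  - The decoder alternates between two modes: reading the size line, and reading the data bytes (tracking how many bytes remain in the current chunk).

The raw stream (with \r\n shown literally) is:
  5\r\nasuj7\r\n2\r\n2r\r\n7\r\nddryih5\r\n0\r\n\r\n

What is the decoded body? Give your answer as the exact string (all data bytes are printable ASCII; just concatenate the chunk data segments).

Chunk 1: stream[0..1]='5' size=0x5=5, data at stream[3..8]='asuj7' -> body[0..5], body so far='asuj7'
Chunk 2: stream[10..11]='2' size=0x2=2, data at stream[13..15]='2r' -> body[5..7], body so far='asuj72r'
Chunk 3: stream[17..18]='7' size=0x7=7, data at stream[20..27]='ddryih5' -> body[7..14], body so far='asuj72rddryih5'
Chunk 4: stream[29..30]='0' size=0 (terminator). Final body='asuj72rddryih5' (14 bytes)

Answer: asuj72rddryih5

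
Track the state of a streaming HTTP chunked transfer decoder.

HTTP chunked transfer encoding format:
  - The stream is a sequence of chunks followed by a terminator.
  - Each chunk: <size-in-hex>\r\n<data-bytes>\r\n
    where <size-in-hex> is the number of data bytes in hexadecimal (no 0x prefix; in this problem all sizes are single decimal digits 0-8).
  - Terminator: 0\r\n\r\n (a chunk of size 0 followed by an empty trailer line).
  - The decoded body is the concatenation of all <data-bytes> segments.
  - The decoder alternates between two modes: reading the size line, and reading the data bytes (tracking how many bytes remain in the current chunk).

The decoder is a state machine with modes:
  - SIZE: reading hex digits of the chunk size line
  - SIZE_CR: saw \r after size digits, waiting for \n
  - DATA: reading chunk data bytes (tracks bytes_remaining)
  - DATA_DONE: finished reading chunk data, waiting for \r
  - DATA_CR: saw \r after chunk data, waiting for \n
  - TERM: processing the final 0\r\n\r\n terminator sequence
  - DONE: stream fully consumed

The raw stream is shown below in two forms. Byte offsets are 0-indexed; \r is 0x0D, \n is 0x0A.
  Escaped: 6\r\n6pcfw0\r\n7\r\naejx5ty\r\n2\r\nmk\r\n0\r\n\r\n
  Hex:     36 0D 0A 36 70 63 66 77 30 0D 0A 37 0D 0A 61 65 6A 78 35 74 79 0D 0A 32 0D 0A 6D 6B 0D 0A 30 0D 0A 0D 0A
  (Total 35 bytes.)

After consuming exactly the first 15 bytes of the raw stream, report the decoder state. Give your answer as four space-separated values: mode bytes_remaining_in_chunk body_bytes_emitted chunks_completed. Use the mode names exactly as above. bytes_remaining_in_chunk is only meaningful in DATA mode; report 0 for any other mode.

Byte 0 = '6': mode=SIZE remaining=0 emitted=0 chunks_done=0
Byte 1 = 0x0D: mode=SIZE_CR remaining=0 emitted=0 chunks_done=0
Byte 2 = 0x0A: mode=DATA remaining=6 emitted=0 chunks_done=0
Byte 3 = '6': mode=DATA remaining=5 emitted=1 chunks_done=0
Byte 4 = 'p': mode=DATA remaining=4 emitted=2 chunks_done=0
Byte 5 = 'c': mode=DATA remaining=3 emitted=3 chunks_done=0
Byte 6 = 'f': mode=DATA remaining=2 emitted=4 chunks_done=0
Byte 7 = 'w': mode=DATA remaining=1 emitted=5 chunks_done=0
Byte 8 = '0': mode=DATA_DONE remaining=0 emitted=6 chunks_done=0
Byte 9 = 0x0D: mode=DATA_CR remaining=0 emitted=6 chunks_done=0
Byte 10 = 0x0A: mode=SIZE remaining=0 emitted=6 chunks_done=1
Byte 11 = '7': mode=SIZE remaining=0 emitted=6 chunks_done=1
Byte 12 = 0x0D: mode=SIZE_CR remaining=0 emitted=6 chunks_done=1
Byte 13 = 0x0A: mode=DATA remaining=7 emitted=6 chunks_done=1
Byte 14 = 'a': mode=DATA remaining=6 emitted=7 chunks_done=1

Answer: DATA 6 7 1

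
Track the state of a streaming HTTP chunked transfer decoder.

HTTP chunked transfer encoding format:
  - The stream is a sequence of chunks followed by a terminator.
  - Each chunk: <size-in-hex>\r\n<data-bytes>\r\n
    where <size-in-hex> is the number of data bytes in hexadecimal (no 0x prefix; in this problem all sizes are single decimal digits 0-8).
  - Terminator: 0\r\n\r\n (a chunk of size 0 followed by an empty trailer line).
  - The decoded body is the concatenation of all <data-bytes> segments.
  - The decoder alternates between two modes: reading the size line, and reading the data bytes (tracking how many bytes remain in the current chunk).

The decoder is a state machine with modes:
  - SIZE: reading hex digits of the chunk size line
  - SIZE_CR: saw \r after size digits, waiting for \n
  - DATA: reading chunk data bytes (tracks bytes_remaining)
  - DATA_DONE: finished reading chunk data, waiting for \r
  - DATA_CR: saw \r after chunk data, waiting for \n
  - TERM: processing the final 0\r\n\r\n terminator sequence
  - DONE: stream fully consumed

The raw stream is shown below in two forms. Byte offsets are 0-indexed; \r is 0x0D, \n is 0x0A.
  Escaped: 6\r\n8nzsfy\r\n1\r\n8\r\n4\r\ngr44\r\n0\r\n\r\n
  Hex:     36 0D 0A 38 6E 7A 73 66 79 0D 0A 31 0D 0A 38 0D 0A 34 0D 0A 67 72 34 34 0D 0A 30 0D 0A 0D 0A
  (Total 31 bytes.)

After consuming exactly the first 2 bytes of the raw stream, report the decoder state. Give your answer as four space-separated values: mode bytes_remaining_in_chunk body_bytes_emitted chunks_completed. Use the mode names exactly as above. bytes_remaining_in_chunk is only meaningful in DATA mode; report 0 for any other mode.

Byte 0 = '6': mode=SIZE remaining=0 emitted=0 chunks_done=0
Byte 1 = 0x0D: mode=SIZE_CR remaining=0 emitted=0 chunks_done=0

Answer: SIZE_CR 0 0 0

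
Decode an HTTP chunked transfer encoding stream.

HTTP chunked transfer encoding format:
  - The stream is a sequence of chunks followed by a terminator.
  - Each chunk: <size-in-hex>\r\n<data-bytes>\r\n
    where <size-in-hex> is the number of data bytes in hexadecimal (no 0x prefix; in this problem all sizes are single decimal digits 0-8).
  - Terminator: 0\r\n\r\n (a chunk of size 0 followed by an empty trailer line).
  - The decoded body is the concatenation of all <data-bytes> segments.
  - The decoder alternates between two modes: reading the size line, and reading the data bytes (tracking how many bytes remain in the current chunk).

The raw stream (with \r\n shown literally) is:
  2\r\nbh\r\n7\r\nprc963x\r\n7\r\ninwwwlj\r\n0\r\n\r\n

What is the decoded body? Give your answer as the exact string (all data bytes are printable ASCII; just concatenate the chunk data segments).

Chunk 1: stream[0..1]='2' size=0x2=2, data at stream[3..5]='bh' -> body[0..2], body so far='bh'
Chunk 2: stream[7..8]='7' size=0x7=7, data at stream[10..17]='prc963x' -> body[2..9], body so far='bhprc963x'
Chunk 3: stream[19..20]='7' size=0x7=7, data at stream[22..29]='inwwwlj' -> body[9..16], body so far='bhprc963xinwwwlj'
Chunk 4: stream[31..32]='0' size=0 (terminator). Final body='bhprc963xinwwwlj' (16 bytes)

Answer: bhprc963xinwwwlj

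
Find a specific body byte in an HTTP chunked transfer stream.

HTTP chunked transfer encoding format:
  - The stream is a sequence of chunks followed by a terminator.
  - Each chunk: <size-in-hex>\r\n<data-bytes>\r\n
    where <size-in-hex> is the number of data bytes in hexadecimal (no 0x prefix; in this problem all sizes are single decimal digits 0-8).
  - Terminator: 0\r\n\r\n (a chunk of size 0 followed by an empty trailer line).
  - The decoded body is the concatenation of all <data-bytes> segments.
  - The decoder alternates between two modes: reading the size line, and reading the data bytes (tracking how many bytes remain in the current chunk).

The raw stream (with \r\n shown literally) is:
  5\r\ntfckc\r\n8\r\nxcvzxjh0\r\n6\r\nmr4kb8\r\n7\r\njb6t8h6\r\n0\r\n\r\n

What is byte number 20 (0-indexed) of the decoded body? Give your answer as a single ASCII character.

Answer: b

Derivation:
Chunk 1: stream[0..1]='5' size=0x5=5, data at stream[3..8]='tfckc' -> body[0..5], body so far='tfckc'
Chunk 2: stream[10..11]='8' size=0x8=8, data at stream[13..21]='xcvzxjh0' -> body[5..13], body so far='tfckcxcvzxjh0'
Chunk 3: stream[23..24]='6' size=0x6=6, data at stream[26..32]='mr4kb8' -> body[13..19], body so far='tfckcxcvzxjh0mr4kb8'
Chunk 4: stream[34..35]='7' size=0x7=7, data at stream[37..44]='jb6t8h6' -> body[19..26], body so far='tfckcxcvzxjh0mr4kb8jb6t8h6'
Chunk 5: stream[46..47]='0' size=0 (terminator). Final body='tfckcxcvzxjh0mr4kb8jb6t8h6' (26 bytes)
Body byte 20 = 'b'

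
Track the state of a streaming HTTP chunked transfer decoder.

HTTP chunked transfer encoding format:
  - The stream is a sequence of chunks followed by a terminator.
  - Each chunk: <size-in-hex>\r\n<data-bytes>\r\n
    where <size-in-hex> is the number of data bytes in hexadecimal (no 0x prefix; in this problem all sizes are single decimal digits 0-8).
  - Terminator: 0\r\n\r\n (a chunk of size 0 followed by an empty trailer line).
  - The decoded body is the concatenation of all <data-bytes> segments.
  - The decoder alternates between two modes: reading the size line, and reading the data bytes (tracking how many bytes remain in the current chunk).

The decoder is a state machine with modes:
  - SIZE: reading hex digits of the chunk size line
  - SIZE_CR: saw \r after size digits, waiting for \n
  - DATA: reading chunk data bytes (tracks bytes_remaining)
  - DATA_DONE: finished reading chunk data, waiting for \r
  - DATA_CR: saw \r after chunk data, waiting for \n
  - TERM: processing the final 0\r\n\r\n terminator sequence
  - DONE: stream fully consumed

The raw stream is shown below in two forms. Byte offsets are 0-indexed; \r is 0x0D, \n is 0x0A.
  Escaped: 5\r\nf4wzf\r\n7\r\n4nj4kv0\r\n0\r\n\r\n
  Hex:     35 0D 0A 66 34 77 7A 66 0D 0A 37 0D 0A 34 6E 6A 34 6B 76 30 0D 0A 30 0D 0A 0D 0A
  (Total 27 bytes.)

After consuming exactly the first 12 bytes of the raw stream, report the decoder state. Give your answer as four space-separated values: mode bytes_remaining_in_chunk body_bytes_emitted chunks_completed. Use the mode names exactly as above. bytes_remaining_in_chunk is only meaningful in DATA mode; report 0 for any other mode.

Byte 0 = '5': mode=SIZE remaining=0 emitted=0 chunks_done=0
Byte 1 = 0x0D: mode=SIZE_CR remaining=0 emitted=0 chunks_done=0
Byte 2 = 0x0A: mode=DATA remaining=5 emitted=0 chunks_done=0
Byte 3 = 'f': mode=DATA remaining=4 emitted=1 chunks_done=0
Byte 4 = '4': mode=DATA remaining=3 emitted=2 chunks_done=0
Byte 5 = 'w': mode=DATA remaining=2 emitted=3 chunks_done=0
Byte 6 = 'z': mode=DATA remaining=1 emitted=4 chunks_done=0
Byte 7 = 'f': mode=DATA_DONE remaining=0 emitted=5 chunks_done=0
Byte 8 = 0x0D: mode=DATA_CR remaining=0 emitted=5 chunks_done=0
Byte 9 = 0x0A: mode=SIZE remaining=0 emitted=5 chunks_done=1
Byte 10 = '7': mode=SIZE remaining=0 emitted=5 chunks_done=1
Byte 11 = 0x0D: mode=SIZE_CR remaining=0 emitted=5 chunks_done=1

Answer: SIZE_CR 0 5 1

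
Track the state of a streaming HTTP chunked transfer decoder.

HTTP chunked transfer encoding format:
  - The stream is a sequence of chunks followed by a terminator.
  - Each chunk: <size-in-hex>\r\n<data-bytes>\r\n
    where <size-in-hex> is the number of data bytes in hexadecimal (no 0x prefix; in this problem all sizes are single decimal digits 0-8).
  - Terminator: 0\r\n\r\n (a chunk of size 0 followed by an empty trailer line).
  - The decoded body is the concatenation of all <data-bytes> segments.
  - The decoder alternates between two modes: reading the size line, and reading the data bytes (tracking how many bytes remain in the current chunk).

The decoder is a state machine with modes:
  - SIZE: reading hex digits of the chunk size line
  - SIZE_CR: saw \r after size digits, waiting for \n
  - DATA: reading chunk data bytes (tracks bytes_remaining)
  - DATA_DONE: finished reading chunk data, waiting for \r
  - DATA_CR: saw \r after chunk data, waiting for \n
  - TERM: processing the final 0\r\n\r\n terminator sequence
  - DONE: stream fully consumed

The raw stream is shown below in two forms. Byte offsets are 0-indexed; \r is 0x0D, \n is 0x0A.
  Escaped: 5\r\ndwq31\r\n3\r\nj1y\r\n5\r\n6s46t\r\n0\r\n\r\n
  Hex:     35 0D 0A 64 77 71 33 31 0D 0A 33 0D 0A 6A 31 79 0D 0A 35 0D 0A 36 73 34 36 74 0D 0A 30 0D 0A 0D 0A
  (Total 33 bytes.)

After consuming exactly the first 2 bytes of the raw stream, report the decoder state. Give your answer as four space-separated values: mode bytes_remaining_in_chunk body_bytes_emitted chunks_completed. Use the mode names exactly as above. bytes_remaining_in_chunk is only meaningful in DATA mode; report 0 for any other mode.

Answer: SIZE_CR 0 0 0

Derivation:
Byte 0 = '5': mode=SIZE remaining=0 emitted=0 chunks_done=0
Byte 1 = 0x0D: mode=SIZE_CR remaining=0 emitted=0 chunks_done=0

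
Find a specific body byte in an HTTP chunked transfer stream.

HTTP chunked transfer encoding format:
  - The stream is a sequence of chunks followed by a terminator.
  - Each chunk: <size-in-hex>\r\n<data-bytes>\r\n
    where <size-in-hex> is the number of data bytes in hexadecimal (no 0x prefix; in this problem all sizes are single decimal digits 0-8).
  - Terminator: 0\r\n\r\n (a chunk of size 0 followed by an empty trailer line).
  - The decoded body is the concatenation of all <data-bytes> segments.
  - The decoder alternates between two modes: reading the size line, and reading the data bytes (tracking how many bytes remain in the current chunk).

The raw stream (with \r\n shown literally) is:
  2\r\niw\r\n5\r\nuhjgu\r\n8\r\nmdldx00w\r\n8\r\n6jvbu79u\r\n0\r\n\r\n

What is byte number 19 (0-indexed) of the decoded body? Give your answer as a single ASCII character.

Chunk 1: stream[0..1]='2' size=0x2=2, data at stream[3..5]='iw' -> body[0..2], body so far='iw'
Chunk 2: stream[7..8]='5' size=0x5=5, data at stream[10..15]='uhjgu' -> body[2..7], body so far='iwuhjgu'
Chunk 3: stream[17..18]='8' size=0x8=8, data at stream[20..28]='mdldx00w' -> body[7..15], body so far='iwuhjgumdldx00w'
Chunk 4: stream[30..31]='8' size=0x8=8, data at stream[33..41]='6jvbu79u' -> body[15..23], body so far='iwuhjgumdldx00w6jvbu79u'
Chunk 5: stream[43..44]='0' size=0 (terminator). Final body='iwuhjgumdldx00w6jvbu79u' (23 bytes)
Body byte 19 = 'u'

Answer: u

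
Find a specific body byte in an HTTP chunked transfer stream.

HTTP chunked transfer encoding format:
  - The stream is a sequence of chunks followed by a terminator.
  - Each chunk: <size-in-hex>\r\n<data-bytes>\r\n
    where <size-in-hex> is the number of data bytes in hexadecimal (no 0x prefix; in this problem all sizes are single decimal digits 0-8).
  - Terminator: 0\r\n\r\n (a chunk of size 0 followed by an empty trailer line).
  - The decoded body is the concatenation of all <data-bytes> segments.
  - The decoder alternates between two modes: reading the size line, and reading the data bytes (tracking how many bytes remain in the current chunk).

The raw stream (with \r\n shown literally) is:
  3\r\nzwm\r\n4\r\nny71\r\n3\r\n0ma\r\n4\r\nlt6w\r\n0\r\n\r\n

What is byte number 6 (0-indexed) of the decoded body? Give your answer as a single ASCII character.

Answer: 1

Derivation:
Chunk 1: stream[0..1]='3' size=0x3=3, data at stream[3..6]='zwm' -> body[0..3], body so far='zwm'
Chunk 2: stream[8..9]='4' size=0x4=4, data at stream[11..15]='ny71' -> body[3..7], body so far='zwmny71'
Chunk 3: stream[17..18]='3' size=0x3=3, data at stream[20..23]='0ma' -> body[7..10], body so far='zwmny710ma'
Chunk 4: stream[25..26]='4' size=0x4=4, data at stream[28..32]='lt6w' -> body[10..14], body so far='zwmny710malt6w'
Chunk 5: stream[34..35]='0' size=0 (terminator). Final body='zwmny710malt6w' (14 bytes)
Body byte 6 = '1'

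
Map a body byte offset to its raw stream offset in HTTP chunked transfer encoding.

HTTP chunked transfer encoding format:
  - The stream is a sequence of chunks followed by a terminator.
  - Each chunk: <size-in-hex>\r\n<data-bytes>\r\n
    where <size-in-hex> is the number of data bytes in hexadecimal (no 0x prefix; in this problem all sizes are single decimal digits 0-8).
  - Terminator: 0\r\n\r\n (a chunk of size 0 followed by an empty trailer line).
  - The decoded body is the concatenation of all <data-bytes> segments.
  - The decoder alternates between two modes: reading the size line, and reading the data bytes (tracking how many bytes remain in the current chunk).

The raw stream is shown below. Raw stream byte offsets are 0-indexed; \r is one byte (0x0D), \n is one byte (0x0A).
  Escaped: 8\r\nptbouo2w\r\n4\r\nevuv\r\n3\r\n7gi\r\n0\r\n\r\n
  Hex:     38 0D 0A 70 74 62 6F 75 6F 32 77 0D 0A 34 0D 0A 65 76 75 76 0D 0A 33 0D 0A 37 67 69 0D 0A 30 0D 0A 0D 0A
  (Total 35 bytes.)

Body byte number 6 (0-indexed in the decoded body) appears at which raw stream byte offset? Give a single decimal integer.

Chunk 1: stream[0..1]='8' size=0x8=8, data at stream[3..11]='ptbouo2w' -> body[0..8], body so far='ptbouo2w'
Chunk 2: stream[13..14]='4' size=0x4=4, data at stream[16..20]='evuv' -> body[8..12], body so far='ptbouo2wevuv'
Chunk 3: stream[22..23]='3' size=0x3=3, data at stream[25..28]='7gi' -> body[12..15], body so far='ptbouo2wevuv7gi'
Chunk 4: stream[30..31]='0' size=0 (terminator). Final body='ptbouo2wevuv7gi' (15 bytes)
Body byte 6 at stream offset 9

Answer: 9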